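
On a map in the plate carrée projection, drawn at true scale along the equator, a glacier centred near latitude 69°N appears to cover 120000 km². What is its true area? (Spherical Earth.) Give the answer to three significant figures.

Plate carrée maps x = Rλ, y = Rφ. The meridian scale is h = 1 and the parallel scale is k = 1/cos φ = sec φ.
Areal scale = h·k = 1 × sec φ; at 69°, h = 1.000, k = 2.790, so h·k = 2.790.
True area = apparent / (areal scale) = 120000 / 2.790 ≈ 43000 km².

43000 km²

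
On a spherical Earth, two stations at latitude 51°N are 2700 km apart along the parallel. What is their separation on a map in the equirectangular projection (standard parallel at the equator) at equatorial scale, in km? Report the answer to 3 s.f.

4290 km

For the equirectangular projection with φ₀ = 0 (plate carrée), h = 1 along meridians and k = sec φ along parallels.
Along the parallel, k = sec 51° = 1/0.6293 = 1.589.
Map distance = 2700 × 1.589 ≈ 4290 km.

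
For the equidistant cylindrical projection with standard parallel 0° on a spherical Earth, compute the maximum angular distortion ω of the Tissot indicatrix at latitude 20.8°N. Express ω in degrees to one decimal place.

Plate carrée maps x = Rλ, y = Rφ. The meridian scale is h = 1 and the parallel scale is k = 1/cos φ = sec φ.
At 20.8°: h = 1.000, k = 1.070; principal scales a = 1.070, b = 1.000.
sin(ω/2) = (a − b)/(a + b) = 0.06972/2.070 = 0.03368, so ω = 2 arcsin(0.03368) ≈ 3.9°.

3.9°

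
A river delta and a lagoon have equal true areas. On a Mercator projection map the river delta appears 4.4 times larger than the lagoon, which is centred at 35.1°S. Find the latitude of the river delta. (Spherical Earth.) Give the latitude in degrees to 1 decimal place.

For equal true areas on Mercator, apparent areas scale as sec²φ, so the ratio is cos²φ₂ / cos²φ₁.
cos²φ₂ / cos²φ₁ = 4.4  ⇒  cos φ₁ = cos 35.1° / √4.4 = 0.8181/2.098 = 0.3900.
φ₁ = arccos(0.3900) ≈ 67.0°.

67.0°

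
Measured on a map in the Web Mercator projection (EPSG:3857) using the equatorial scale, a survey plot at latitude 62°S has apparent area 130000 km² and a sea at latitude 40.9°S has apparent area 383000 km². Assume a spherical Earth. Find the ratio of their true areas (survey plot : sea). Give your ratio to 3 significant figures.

Since Mercator area scale is 1/cos²φ, the true area equals the apparent area multiplied by cos²φ.
True area of survey plot: 130000 × cos²(62°) = 130000 × 0.2204 = 28650 km².
True area of sea: 383000 × cos²(40.9°) = 383000 × 0.5713 = 218800 km².
Ratio = 28650 / 218800 ≈ 0.131.

0.131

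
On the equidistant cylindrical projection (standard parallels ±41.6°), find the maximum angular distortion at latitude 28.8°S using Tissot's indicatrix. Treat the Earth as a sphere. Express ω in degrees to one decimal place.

With standard parallel φ₀ = 41.6°, the equirectangular projection gives x = Rλ cos φ₀, y = Rφ, so h = 1 and k = cos 41.6° / cos φ.
At 28.8°: h = 1.000, k = 0.8534; principal scales a = 1.000, b = 0.8534.
sin(ω/2) = (a − b)/(a + b) = 0.1466/1.853 = 0.07913, so ω = 2 arcsin(0.07913) ≈ 9.1°.

9.1°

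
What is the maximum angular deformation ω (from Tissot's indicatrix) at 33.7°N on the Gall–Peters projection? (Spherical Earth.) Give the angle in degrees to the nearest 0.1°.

The Gall–Peters projection is cylindrical equal-area with φ₀ = 45°. A cylindrical equal-area projection with standard parallel φ₀ has meridian scale h = cos φ / cos φ₀ and parallel scale k = cos φ₀ / cos φ (so areas are preserved, h·k = 1).
At 33.7°: h = 1.177, k = 0.8499; principal scales a = 1.177, b = 0.8499.
sin(ω/2) = (a − b)/(a + b) = 0.3266/2.026 = 0.1612, so ω = 2 arcsin(0.1612) ≈ 18.6°.

18.6°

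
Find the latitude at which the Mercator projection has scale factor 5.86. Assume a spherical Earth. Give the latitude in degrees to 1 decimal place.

80.2°

Mercator scale is k = sec φ = 1/cos φ.
1/cos φ = 5.86  ⇒  cos φ = 0.1706  ⇒  φ = arccos(0.1706) ≈ 80.2°.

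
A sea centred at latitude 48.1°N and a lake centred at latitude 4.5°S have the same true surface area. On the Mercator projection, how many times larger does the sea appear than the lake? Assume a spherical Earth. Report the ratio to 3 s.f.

2.23

Mercator is conformal with k = sec φ, so areal scale = k² = sec²φ.
At 48.1°: sec²(48.1°) = 1/0.6678² = 2.242.
At 4.5°: sec²(4.5°) = 1/0.9969² = 1.006.
Ratio = 2.242/1.006 = cos²(4.5°)/cos²(48.1°) ≈ 2.23.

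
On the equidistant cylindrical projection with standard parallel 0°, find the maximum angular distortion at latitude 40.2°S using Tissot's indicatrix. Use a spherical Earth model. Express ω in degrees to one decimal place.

15.4°

In the plate carrée (x = Rλ, y = Rφ), meridians are true-scale (h = 1) and parallels are stretched by k = sec φ.
At 40.2°: h = 1.000, k = 1.309; principal scales a = 1.309, b = 1.000.
sin(ω/2) = (a − b)/(a + b) = 0.3093/2.309 = 0.1339, so ω = 2 arcsin(0.1339) ≈ 15.4°.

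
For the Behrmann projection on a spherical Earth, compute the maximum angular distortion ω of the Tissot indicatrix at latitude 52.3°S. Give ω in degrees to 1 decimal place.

39.1°

The Behrmann projection is cylindrical equal-area with φ₀ = 30°. For cylindrical equal-area with standard parallel φ₀, h = cos φ / cos φ₀ and k = cos φ₀ / cos φ, so h·k = 1.
At 52.3°: h = 0.7061, k = 1.416; principal scales a = 1.416, b = 0.7061.
sin(ω/2) = (a − b)/(a + b) = 0.7100/2.122 = 0.3346, so ω = 2 arcsin(0.3346) ≈ 39.1°.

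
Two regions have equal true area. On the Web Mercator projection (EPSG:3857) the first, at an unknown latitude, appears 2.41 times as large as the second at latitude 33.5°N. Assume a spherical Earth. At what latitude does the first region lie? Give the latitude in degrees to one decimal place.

57.5°

On Mercator, (apparent₁)/(apparent₂) = sec²φ₁ / sec²φ₂ when true areas are equal.
cos²φ₂ / cos²φ₁ = 2.41  ⇒  cos φ₁ = cos 33.5° / √2.41 = 0.8339/1.552 = 0.5372.
φ₁ = arccos(0.5372) ≈ 57.5°.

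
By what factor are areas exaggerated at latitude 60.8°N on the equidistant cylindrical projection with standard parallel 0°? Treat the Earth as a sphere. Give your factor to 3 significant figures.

2.05

For the equirectangular projection with φ₀ = 0 (plate carrée), h = 1 along meridians and k = sec φ along parallels.
Areal scale = h·k = 1 × sec φ; at 60.8°, h = 1.000, k = 2.050, so h·k = 2.050.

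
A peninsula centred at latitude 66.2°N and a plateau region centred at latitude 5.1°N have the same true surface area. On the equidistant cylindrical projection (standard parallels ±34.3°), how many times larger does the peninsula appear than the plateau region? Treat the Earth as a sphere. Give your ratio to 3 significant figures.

The equidistant cylindrical projection with φ₀ = 34.3° has h = 1 (meridians true) and k = cos φ₀ / cos φ along parallels.
Areal scale at 66.2°: h·k = 1.000 × 2.047 = 2.047.
Areal scale at 5.1°: h·k = 1.000 × 0.8294 = 0.8294.
Ratio = 2.047/0.8294 ≈ 2.47.

2.47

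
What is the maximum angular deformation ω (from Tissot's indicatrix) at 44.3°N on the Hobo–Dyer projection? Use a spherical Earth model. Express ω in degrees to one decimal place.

11.8°

The Hobo–Dyer projection is cylindrical equal-area with φ₀ = 37.5°. A cylindrical equal-area projection with standard parallel φ₀ has meridian scale h = cos φ / cos φ₀ and parallel scale k = cos φ₀ / cos φ (so areas are preserved, h·k = 1).
At 44.3°: h = 0.9021, k = 1.109; principal scales a = 1.109, b = 0.9021.
sin(ω/2) = (a − b)/(a + b) = 0.2064/2.011 = 0.1027, so ω = 2 arcsin(0.1027) ≈ 11.8°.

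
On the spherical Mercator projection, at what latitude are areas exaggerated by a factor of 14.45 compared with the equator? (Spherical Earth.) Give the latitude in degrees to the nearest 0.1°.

Mercator areal scale is sec²φ.
sec²φ = 14.45  ⇒  cos²φ = 0.06920  ⇒  cos φ = 0.2631.
φ = arccos(0.2631) ≈ 74.7°.

74.7°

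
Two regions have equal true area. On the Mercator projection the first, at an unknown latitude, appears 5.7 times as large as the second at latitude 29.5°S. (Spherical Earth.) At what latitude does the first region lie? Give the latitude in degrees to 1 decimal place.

68.6°

Mercator areal scale is sec²φ, so apparent-area ratio = sec²φ₁ / sec²φ₂ = cos²φ₂ / cos²φ₁.
cos²φ₂ / cos²φ₁ = 5.7  ⇒  cos φ₁ = cos 29.5° / √5.7 = 0.8704/2.387 = 0.3646.
φ₁ = arccos(0.3646) ≈ 68.6°.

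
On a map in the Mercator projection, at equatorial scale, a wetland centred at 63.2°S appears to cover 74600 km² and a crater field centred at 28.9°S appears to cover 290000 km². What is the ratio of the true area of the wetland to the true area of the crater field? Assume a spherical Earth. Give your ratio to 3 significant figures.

Mercator's areal exaggeration is sec²φ; hence true area = (apparent area) · cos²φ.
True area of wetland: 74600 × cos²(63.2°) = 74600 × 0.2033 = 15170 km².
True area of crater field: 290000 × cos²(28.9°) = 290000 × 0.7664 = 222300 km².
Ratio = 15170 / 222300 ≈ 0.0682.

0.0682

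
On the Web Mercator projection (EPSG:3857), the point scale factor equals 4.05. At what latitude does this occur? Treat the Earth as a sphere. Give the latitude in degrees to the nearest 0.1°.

Mercator scale is k = sec φ = 1/cos φ.
1/cos φ = 4.05  ⇒  cos φ = 0.2469  ⇒  φ = arccos(0.2469) ≈ 75.7°.

75.7°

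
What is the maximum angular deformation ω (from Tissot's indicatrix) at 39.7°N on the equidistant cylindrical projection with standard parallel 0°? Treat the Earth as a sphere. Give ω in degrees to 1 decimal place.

15.0°

In the plate carrée (x = Rλ, y = Rφ), meridians are true-scale (h = 1) and parallels are stretched by k = sec φ.
At 39.7°: h = 1.000, k = 1.300; principal scales a = 1.300, b = 1.000.
sin(ω/2) = (a − b)/(a + b) = 0.2997/2.300 = 0.1303, so ω = 2 arcsin(0.1303) ≈ 15.0°.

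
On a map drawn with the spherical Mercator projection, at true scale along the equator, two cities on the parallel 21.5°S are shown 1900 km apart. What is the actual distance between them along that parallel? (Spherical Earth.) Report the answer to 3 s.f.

For Mercator, h = k = sec φ (a conformal cylindrical projection has a single point scale, 1/cos φ).
Along the parallel at 21.5°, map distances are exaggerated by k = sec 21.5° = 1.075.
True distance = 1900 / 1.075 = 1900 × cos 21.5° ≈ 1770 km.

1770 km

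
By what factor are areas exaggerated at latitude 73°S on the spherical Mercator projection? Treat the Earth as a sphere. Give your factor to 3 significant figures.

Mercator is conformal, so the point scale is isotropic: h = k = sec φ = 1/cos φ.
Areal scale = k² = sec²φ = 1/cos²(73°) = 1/0.2924² = 11.70.

11.7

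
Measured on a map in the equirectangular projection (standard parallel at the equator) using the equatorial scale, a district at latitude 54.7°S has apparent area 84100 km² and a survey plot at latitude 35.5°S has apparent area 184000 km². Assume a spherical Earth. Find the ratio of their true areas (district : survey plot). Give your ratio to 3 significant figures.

Plate carrée has h = 1 and k = sec φ, giving areal scale sec φ; true area = (apparent area) · cos φ.
True area of district: 84100 × cos(54.7°) = 84100 × 0.5779 = 48600 km².
True area of survey plot: 184000 × cos(35.5°) = 184000 × 0.8141 = 149800 km².
Ratio = 48600 / 149800 ≈ 0.324.

0.324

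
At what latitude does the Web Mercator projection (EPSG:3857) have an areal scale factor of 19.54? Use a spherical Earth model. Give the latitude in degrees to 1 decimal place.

Mercator areal scale is sec²φ.
sec²φ = 19.54  ⇒  cos²φ = 0.05118  ⇒  cos φ = 0.2262.
φ = arccos(0.2262) ≈ 76.9°.

76.9°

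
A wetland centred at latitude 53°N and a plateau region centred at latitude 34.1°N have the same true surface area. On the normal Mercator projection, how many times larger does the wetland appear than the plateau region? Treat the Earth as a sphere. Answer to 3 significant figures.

On Mercator, area is exaggerated by sec²φ = 1/cos²φ.
At 53°: sec²(53°) = 1/0.6018² = 2.761.
At 34.1°: sec²(34.1°) = 1/0.8281² = 1.458.
Ratio = 2.761/1.458 = cos²(34.1°)/cos²(53°) ≈ 1.89.

1.89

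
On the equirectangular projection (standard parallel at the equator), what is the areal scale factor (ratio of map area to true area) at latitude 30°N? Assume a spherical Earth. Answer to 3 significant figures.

In the plate carrée (x = Rλ, y = Rφ), meridians are true-scale (h = 1) and parallels are stretched by k = sec φ.
Areal scale = h·k = 1 × sec φ; at 30°, h = 1.000, k = 1.155, so h·k = 1.155.

1.15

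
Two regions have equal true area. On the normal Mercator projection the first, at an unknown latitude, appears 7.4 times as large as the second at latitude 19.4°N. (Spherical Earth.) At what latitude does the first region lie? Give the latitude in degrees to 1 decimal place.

69.7°

On Mercator, (apparent₁)/(apparent₂) = sec²φ₁ / sec²φ₂ when true areas are equal.
cos²φ₂ / cos²φ₁ = 7.4  ⇒  cos φ₁ = cos 19.4° / √7.4 = 0.9432/2.720 = 0.3467.
φ₁ = arccos(0.3467) ≈ 69.7°.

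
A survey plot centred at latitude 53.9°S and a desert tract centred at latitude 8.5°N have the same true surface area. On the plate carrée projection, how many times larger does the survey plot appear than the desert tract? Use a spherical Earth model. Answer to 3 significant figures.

Plate carrée maps x = Rλ, y = Rφ. The meridian scale is h = 1 and the parallel scale is k = 1/cos φ = sec φ.
Areal scale at 53.9°: h·k = 1.000 × 1.697 = 1.697.
Areal scale at 8.5°: h·k = 1.000 × 1.011 = 1.011.
Ratio = 1.697/1.011 ≈ 1.68.

1.68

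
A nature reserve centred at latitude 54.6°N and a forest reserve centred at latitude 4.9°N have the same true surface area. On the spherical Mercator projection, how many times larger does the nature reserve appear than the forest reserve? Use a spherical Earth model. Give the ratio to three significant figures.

2.96

Mercator areal scale is sec²φ.
At 54.6°: sec²(54.6°) = 1/0.5793² = 2.980.
At 4.9°: sec²(4.9°) = 1/0.9963² = 1.007.
Ratio = 2.980/1.007 = cos²(4.9°)/cos²(54.6°) ≈ 2.96.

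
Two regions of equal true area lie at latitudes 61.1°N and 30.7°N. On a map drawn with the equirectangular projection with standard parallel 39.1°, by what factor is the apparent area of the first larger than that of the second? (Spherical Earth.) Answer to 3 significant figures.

In the equirectangular projection with standard parallel φ₀ = 39.1° (x = Rλ cos φ₀, y = Rφ), meridians are true-scale (h = 1) and the parallel scale is k = cos φ₀ / cos φ.
Areal scale at 61.1°: h·k = 1.000 × 1.606 = 1.606.
Areal scale at 30.7°: h·k = 1.000 × 0.9025 = 0.9025.
Ratio = 1.606/0.9025 ≈ 1.78.

1.78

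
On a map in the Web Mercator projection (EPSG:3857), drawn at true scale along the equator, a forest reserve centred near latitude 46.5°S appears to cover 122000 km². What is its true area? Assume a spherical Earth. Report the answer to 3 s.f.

57800 km²

Mercator is conformal, so the point scale is isotropic: h = k = sec φ = 1/cos φ.
Areal scale = k² = sec²φ = 1/cos²(46.5°) = 1/0.6884² = 2.110.
True area = apparent / (areal scale) = 122000 / 2.110 ≈ 57800 km².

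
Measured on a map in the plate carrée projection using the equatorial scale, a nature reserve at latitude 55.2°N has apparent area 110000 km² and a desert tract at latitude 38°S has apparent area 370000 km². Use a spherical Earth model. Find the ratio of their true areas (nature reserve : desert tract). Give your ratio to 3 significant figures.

0.215

On the plate carrée, areal scale = h·k = 1 × sec φ, so true area = apparent × cos φ.
True area of nature reserve: 110000 × cos(55.2°) = 110000 × 0.5707 = 62780 km².
True area of desert tract: 370000 × cos(38°) = 370000 × 0.7880 = 291600 km².
Ratio = 62780 / 291600 ≈ 0.215.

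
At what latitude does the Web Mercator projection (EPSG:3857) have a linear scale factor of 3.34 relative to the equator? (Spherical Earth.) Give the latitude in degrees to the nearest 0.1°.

72.6°

Mercator scale is k = sec φ = 1/cos φ.
1/cos φ = 3.34  ⇒  cos φ = 0.2994  ⇒  φ = arccos(0.2994) ≈ 72.6°.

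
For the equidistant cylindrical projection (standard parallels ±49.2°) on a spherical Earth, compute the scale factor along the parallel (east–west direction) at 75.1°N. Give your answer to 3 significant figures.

2.54

In the equirectangular projection with standard parallel φ₀ = 49.2° (x = Rλ cos φ₀, y = Rφ), meridians are true-scale (h = 1) and the parallel scale is k = cos φ₀ / cos φ.
k = cos 49.2° / cos 75.1° = 0.6534/0.2571 = 2.541.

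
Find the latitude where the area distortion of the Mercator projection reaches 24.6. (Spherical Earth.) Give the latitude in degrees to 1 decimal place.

Mercator areal scale is sec²φ.
sec²φ = 24.6  ⇒  cos²φ = 0.04065  ⇒  cos φ = 0.2016.
φ = arccos(0.2016) ≈ 78.4°.

78.4°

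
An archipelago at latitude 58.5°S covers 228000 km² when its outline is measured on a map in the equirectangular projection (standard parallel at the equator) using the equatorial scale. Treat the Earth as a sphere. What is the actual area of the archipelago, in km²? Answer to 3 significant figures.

119000 km²

For the equirectangular projection with φ₀ = 0 (plate carrée), h = 1 along meridians and k = sec φ along parallels.
Areal scale = h·k = 1 × sec φ; at 58.5°, h = 1.000, k = 1.914, so h·k = 1.914.
True area = apparent / (areal scale) = 228000 / 1.914 ≈ 119000 km².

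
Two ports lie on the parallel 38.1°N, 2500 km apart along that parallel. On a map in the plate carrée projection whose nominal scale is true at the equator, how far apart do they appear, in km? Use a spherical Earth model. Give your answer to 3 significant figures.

3180 km

For the equirectangular projection with φ₀ = 0 (plate carrée), h = 1 along meridians and k = sec φ along parallels.
Along the parallel, k = sec 38.1° = 1/0.7869 = 1.271.
Map distance = 2500 × 1.271 ≈ 3180 km.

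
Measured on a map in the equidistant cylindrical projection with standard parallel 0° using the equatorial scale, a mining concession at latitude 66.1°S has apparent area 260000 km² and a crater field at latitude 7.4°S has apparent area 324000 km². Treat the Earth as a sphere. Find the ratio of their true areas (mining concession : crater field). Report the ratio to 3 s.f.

Plate carrée has h = 1 and k = sec φ, giving areal scale sec φ; true area = (apparent area) · cos φ.
True area of mining concession: 260000 × cos(66.1°) = 260000 × 0.4051 = 105300 km².
True area of crater field: 324000 × cos(7.4°) = 324000 × 0.9917 = 321300 km².
Ratio = 105300 / 321300 ≈ 0.328.

0.328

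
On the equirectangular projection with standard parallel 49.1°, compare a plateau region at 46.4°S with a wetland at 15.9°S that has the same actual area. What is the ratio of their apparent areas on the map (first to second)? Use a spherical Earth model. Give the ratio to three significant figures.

With standard parallel φ₀ = 49.1°, the equirectangular projection gives x = Rλ cos φ₀, y = Rφ, so h = 1 and k = cos 49.1° / cos φ.
Areal scale at 46.4°: h·k = 1.000 × 0.9494 = 0.9494.
Areal scale at 15.9°: h·k = 1.000 × 0.6808 = 0.6808.
Ratio = 0.9494/0.6808 ≈ 1.39.

1.39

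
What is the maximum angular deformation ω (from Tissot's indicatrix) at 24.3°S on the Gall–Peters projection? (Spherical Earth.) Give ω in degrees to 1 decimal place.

The Gall–Peters projection is cylindrical equal-area with φ₀ = 45°. A cylindrical equal-area projection with standard parallel φ₀ has meridian scale h = cos φ / cos φ₀ and parallel scale k = cos φ₀ / cos φ (so areas are preserved, h·k = 1).
At 24.3°: h = 1.289, k = 0.7758; principal scales a = 1.289, b = 0.7758.
sin(ω/2) = (a − b)/(a + b) = 0.5131/2.065 = 0.2485, so ω = 2 arcsin(0.2485) ≈ 28.8°.

28.8°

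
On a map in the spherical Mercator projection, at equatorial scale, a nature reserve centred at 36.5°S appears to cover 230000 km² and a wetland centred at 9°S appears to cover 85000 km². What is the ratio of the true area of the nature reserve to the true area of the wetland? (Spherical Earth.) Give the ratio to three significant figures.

Mercator's areal exaggeration is sec²φ; hence true area = (apparent area) · cos²φ.
True area of nature reserve: 230000 × cos²(36.5°) = 230000 × 0.6462 = 148600 km².
True area of wetland: 85000 × cos²(9°) = 85000 × 0.9755 = 82920 km².
Ratio = 148600 / 82920 ≈ 1.79.

1.79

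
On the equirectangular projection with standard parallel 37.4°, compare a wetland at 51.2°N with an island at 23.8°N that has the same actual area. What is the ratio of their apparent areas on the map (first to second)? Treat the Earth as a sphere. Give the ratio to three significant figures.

The equidistant cylindrical projection with φ₀ = 37.4° has h = 1 (meridians true) and k = cos φ₀ / cos φ along parallels.
Areal scale at 51.2°: h·k = 1.000 × 1.268 = 1.268.
Areal scale at 23.8°: h·k = 1.000 × 0.8683 = 0.8683.
Ratio = 1.268/0.8683 ≈ 1.46.

1.46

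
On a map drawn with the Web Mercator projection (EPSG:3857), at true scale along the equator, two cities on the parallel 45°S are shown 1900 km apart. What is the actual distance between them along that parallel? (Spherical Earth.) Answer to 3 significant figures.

1340 km

The Mercator projection is conformal; its linear scale factor is the same in every direction and equals sec φ = 1/cos φ.
Along the parallel at 45°, map distances are exaggerated by k = sec 45° = 1.414.
True distance = 1900 / 1.414 = 1900 × cos 45° ≈ 1340 km.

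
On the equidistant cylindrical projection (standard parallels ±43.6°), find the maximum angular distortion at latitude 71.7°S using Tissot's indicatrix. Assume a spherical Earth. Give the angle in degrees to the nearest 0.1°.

46.5°

In the equirectangular projection with standard parallel φ₀ = 43.6° (x = Rλ cos φ₀, y = Rφ), meridians are true-scale (h = 1) and the parallel scale is k = cos φ₀ / cos φ.
At 71.7°: h = 1.000, k = 2.306; principal scales a = 2.306, b = 1.000.
sin(ω/2) = (a − b)/(a + b) = 1.306/3.306 = 0.3951, so ω = 2 arcsin(0.3951) ≈ 46.5°.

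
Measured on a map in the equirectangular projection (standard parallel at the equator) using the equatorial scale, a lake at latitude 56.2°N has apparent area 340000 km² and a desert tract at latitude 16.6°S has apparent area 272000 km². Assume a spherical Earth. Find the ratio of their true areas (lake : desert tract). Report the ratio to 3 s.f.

0.726

Plate carrée has h = 1 and k = sec φ, giving areal scale sec φ; true area = (apparent area) · cos φ.
True area of lake: 340000 × cos(56.2°) = 340000 × 0.5563 = 189100 km².
True area of desert tract: 272000 × cos(16.6°) = 272000 × 0.9583 = 260700 km².
Ratio = 189100 / 260700 ≈ 0.726.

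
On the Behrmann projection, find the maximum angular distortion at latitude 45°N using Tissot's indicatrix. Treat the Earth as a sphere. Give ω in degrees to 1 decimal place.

Behrmann is a cylindrical equal-area projection with standard parallels at ±30°. Cylindrical equal-area (φ₀ = 30°): h = cos φ / cos 30° along meridians, k = cos 30° / cos φ along parallels; h·k = 1.
At 45°: h = 0.8165, k = 1.225; principal scales a = 1.225, b = 0.8165.
sin(ω/2) = (a − b)/(a + b) = 0.4082/2.041 = 0.2000, so ω = 2 arcsin(0.2000) ≈ 23.1°.

23.1°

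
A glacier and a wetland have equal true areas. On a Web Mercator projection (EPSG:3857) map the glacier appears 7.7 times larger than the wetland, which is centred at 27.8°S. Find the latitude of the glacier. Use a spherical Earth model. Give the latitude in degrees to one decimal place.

For equal true areas on Mercator, apparent areas scale as sec²φ, so the ratio is cos²φ₂ / cos²φ₁.
cos²φ₂ / cos²φ₁ = 7.7  ⇒  cos φ₁ = cos 27.8° / √7.7 = 0.8846/2.775 = 0.3188.
φ₁ = arccos(0.3188) ≈ 71.4°.

71.4°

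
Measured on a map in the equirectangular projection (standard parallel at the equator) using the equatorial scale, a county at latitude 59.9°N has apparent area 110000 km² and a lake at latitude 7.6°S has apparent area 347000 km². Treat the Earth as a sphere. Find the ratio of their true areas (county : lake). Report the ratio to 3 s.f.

On the plate carrée, areal scale = h·k = 1 × sec φ, so true area = apparent × cos φ.
True area of county: 110000 × cos(59.9°) = 110000 × 0.5015 = 55170 km².
True area of lake: 347000 × cos(7.6°) = 347000 × 0.9912 = 344000 km².
Ratio = 55170 / 344000 ≈ 0.160.

0.160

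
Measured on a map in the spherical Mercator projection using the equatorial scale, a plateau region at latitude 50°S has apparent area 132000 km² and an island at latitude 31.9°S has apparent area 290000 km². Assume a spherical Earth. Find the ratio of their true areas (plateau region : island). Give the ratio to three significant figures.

0.261

On Mercator the areal scale is sec²φ, so true area = apparent × cos²φ.
True area of plateau region: 132000 × cos²(50°) = 132000 × 0.4132 = 54540 km².
True area of island: 290000 × cos²(31.9°) = 290000 × 0.7208 = 209000 km².
Ratio = 54540 / 209000 ≈ 0.261.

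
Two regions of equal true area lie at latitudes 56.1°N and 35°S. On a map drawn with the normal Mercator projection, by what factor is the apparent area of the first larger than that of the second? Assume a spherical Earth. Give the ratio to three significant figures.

2.16

On Mercator, area is exaggerated by sec²φ = 1/cos²φ.
At 56.1°: sec²(56.1°) = 1/0.5577² = 3.215.
At 35°: sec²(35°) = 1/0.8192² = 1.490.
Ratio = 3.215/1.490 = cos²(35°)/cos²(56.1°) ≈ 2.16.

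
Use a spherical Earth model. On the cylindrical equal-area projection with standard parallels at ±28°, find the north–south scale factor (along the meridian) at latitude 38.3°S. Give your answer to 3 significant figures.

0.889

For cylindrical equal-area with standard parallel φ₀, h = cos φ / cos φ₀ and k = cos φ₀ / cos φ, so h·k = 1.
h = cos 38.3° / cos 28° = 0.7848/0.8829 = 0.8888.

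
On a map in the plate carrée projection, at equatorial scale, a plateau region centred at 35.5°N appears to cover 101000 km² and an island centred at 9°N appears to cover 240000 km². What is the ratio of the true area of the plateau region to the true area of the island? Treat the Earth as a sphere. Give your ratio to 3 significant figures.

0.347

On the plate carrée, areal scale = h·k = 1 × sec φ, so true area = apparent × cos φ.
True area of plateau region: 101000 × cos(35.5°) = 101000 × 0.8141 = 82230 km².
True area of island: 240000 × cos(9°) = 240000 × 0.9877 = 237000 km².
Ratio = 82230 / 237000 ≈ 0.347.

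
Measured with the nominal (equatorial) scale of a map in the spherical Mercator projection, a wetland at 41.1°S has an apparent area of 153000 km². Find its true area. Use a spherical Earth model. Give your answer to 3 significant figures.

For Mercator, h = k = sec φ (a conformal cylindrical projection has a single point scale, 1/cos φ).
Areal scale = k² = sec²φ = 1/cos²(41.1°) = 1/0.7536² = 1.761.
True area = apparent / (areal scale) = 153000 / 1.761 ≈ 86900 km².

86900 km²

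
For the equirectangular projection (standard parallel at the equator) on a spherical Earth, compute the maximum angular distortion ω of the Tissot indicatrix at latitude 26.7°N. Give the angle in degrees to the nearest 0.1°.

In the plate carrée (x = Rλ, y = Rφ), meridians are true-scale (h = 1) and parallels are stretched by k = sec φ.
At 26.7°: h = 1.000, k = 1.119; principal scales a = 1.119, b = 1.000.
sin(ω/2) = (a − b)/(a + b) = 0.1194/2.119 = 0.05632, so ω = 2 arcsin(0.05632) ≈ 6.5°.

6.5°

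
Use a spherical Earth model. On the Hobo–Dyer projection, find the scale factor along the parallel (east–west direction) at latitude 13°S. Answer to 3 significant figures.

0.814

Hobo–Dyer is a cylindrical equal-area projection with standard parallels at ±37.5°. A cylindrical equal-area projection with standard parallel φ₀ has meridian scale h = cos φ / cos φ₀ and parallel scale k = cos φ₀ / cos φ (so areas are preserved, h·k = 1).
k = cos 37.5° / cos 13° = 0.7934/0.9744 = 0.8142.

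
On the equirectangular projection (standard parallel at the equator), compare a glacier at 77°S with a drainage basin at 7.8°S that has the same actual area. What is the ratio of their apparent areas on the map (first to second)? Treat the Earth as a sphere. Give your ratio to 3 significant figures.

In the plate carrée (x = Rλ, y = Rφ), meridians are true-scale (h = 1) and parallels are stretched by k = sec φ.
Areal scale at 77°: h·k = 1.000 × 4.445 = 4.445.
Areal scale at 7.8°: h·k = 1.000 × 1.009 = 1.009.
Ratio = 4.445/1.009 ≈ 4.40.

4.40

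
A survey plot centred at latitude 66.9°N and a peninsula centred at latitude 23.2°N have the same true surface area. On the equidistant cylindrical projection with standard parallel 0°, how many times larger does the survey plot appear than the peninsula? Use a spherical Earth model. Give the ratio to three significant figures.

2.34

For the equirectangular projection with φ₀ = 0 (plate carrée), h = 1 along meridians and k = sec φ along parallels.
Areal scale at 66.9°: h·k = 1.000 × 2.549 = 2.549.
Areal scale at 23.2°: h·k = 1.000 × 1.088 = 1.088.
Ratio = 2.549/1.088 ≈ 2.34.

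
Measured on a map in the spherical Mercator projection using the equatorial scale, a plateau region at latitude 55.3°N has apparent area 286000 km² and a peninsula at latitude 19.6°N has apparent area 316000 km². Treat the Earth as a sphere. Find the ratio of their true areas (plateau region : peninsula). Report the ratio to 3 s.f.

Mercator's areal exaggeration is sec²φ; hence true area = (apparent area) · cos²φ.
True area of plateau region: 286000 × cos²(55.3°) = 286000 × 0.3241 = 92690 km².
True area of peninsula: 316000 × cos²(19.6°) = 316000 × 0.8875 = 280400 km².
Ratio = 92690 / 280400 ≈ 0.331.

0.331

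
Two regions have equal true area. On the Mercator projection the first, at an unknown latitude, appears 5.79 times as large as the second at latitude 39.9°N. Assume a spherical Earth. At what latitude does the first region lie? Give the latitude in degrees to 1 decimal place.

71.4°

For equal true areas on Mercator, apparent areas scale as sec²φ, so the ratio is cos²φ₂ / cos²φ₁.
cos²φ₂ / cos²φ₁ = 5.79  ⇒  cos φ₁ = cos 39.9° / √5.79 = 0.7672/2.406 = 0.3188.
φ₁ = arccos(0.3188) ≈ 71.4°.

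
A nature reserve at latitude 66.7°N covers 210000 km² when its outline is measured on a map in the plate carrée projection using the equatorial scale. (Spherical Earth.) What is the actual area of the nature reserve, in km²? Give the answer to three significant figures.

83100 km²

For the equirectangular projection with φ₀ = 0 (plate carrée), h = 1 along meridians and k = sec φ along parallels.
Areal scale = h·k = 1 × sec φ; at 66.7°, h = 1.000, k = 2.528, so h·k = 2.528.
True area = apparent / (areal scale) = 210000 / 2.528 ≈ 83100 km².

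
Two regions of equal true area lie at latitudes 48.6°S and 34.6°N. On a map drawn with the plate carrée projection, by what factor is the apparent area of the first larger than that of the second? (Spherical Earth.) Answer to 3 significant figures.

For the equirectangular projection with φ₀ = 0 (plate carrée), h = 1 along meridians and k = sec φ along parallels.
Areal scale at 48.6°: h·k = 1.000 × 1.512 = 1.512.
Areal scale at 34.6°: h·k = 1.000 × 1.215 = 1.215.
Ratio = 1.512/1.215 ≈ 1.24.

1.24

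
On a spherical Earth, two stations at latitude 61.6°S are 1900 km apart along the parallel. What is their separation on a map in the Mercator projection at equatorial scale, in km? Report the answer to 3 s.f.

The Mercator projection is conformal; its linear scale factor is the same in every direction and equals sec φ = 1/cos φ.
Along the parallel, k = sec 61.6° = 1/0.4756 = 2.103.
Map distance = 1900 × 2.103 ≈ 3990 km.

3990 km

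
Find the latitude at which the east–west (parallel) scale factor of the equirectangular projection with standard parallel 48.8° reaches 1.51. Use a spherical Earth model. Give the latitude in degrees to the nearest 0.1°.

In the equirectangular projection with standard parallel φ₀ = 48.8° (x = Rλ cos φ₀, y = Rφ), meridians are true-scale (h = 1) and the parallel scale is k = cos φ₀ / cos φ.
k = cos φ₀ / cos φ = 1.51  ⇒  cos φ = cos 48.8° / 1.51 = 0.4362.
φ = arccos(0.4362) ≈ 64.1°.

64.1°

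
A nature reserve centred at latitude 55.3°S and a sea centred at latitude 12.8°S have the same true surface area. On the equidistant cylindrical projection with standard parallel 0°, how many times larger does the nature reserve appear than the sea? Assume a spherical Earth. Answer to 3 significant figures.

For the equirectangular projection with φ₀ = 0 (plate carrée), h = 1 along meridians and k = sec φ along parallels.
Areal scale at 55.3°: h·k = 1.000 × 1.757 = 1.757.
Areal scale at 12.8°: h·k = 1.000 × 1.025 = 1.025.
Ratio = 1.757/1.025 ≈ 1.71.

1.71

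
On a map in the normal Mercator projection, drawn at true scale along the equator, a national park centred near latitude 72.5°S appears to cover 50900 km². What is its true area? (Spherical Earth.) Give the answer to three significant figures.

4600 km²

Mercator is conformal, so the point scale is isotropic: h = k = sec φ = 1/cos φ.
Areal scale = k² = sec²φ = 1/cos²(72.5°) = 1/0.3007² = 11.06.
True area = apparent / (areal scale) = 50900 / 11.06 ≈ 4600 km².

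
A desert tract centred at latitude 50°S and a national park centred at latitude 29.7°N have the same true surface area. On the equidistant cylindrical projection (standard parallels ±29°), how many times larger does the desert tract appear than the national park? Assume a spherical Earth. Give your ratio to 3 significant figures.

With standard parallel φ₀ = 29°, the equirectangular projection gives x = Rλ cos φ₀, y = Rφ, so h = 1 and k = cos 29° / cos φ.
Areal scale at 50°: h·k = 1.000 × 1.361 = 1.361.
Areal scale at 29.7°: h·k = 1.000 × 1.007 = 1.007.
Ratio = 1.361/1.007 ≈ 1.35.

1.35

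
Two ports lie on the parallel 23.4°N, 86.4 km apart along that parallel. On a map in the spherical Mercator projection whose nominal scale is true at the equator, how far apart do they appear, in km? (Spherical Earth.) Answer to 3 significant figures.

94.1 km

The Mercator projection is conformal; its linear scale factor is the same in every direction and equals sec φ = 1/cos φ.
Along the parallel, k = sec 23.4° = 1/0.9178 = 1.090.
Map distance = 86.4 × 1.090 ≈ 94.1 km.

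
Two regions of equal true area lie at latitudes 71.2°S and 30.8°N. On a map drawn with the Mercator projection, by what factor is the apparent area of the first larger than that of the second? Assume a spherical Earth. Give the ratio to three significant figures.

Mercator is conformal with k = sec φ, so areal scale = k² = sec²φ.
At 71.2°: sec²(71.2°) = 1/0.3223² = 9.629.
At 30.8°: sec²(30.8°) = 1/0.8590² = 1.355.
Ratio = 9.629/1.355 = cos²(30.8°)/cos²(71.2°) ≈ 7.10.

7.10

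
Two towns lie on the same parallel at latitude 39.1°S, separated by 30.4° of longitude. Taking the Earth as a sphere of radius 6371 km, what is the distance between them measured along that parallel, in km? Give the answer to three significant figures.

Arc length along a parallel = R cos φ · Δλ (with Δλ in radians).
= 6371 × cos 39.1° × (30.4° × π/180) = 6371 × 0.7760 × 0.5306 ≈ 2620 km.

2620 km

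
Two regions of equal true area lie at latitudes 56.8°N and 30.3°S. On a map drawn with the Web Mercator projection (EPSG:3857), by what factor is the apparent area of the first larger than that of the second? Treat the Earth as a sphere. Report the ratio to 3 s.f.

2.49

Mercator areal scale is sec²φ.
At 56.8°: sec²(56.8°) = 1/0.5476² = 3.335.
At 30.3°: sec²(30.3°) = 1/0.8634² = 1.341.
Ratio = 3.335/1.341 = cos²(30.3°)/cos²(56.8°) ≈ 2.49.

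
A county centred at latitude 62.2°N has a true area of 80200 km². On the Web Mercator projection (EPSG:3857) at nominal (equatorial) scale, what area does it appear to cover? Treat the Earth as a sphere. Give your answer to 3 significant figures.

369000 km²

The Mercator projection is conformal; its linear scale factor is the same in every direction and equals sec φ = 1/cos φ.
Areal scale = k² = sec²φ = 1/cos²(62.2°) = 1/0.4664² = 4.597.
Apparent area = 80200 × 4.597 ≈ 369000 km².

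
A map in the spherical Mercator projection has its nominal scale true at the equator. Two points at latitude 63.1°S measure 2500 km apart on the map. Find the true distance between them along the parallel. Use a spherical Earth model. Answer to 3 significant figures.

Mercator is conformal, so the point scale is isotropic: h = k = sec φ = 1/cos φ.
Along the parallel at 63.1°, map distances are exaggerated by k = sec 63.1° = 2.210.
True distance = 2500 / 2.210 = 2500 × cos 63.1° ≈ 1130 km.

1130 km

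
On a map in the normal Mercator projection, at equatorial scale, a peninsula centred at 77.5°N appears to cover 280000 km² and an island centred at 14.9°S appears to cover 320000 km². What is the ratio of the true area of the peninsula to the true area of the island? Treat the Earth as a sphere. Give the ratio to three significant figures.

0.0439

Mercator's areal exaggeration is sec²φ; hence true area = (apparent area) · cos²φ.
True area of peninsula: 280000 × cos²(77.5°) = 280000 × 0.04685 = 13120 km².
True area of island: 320000 × cos²(14.9°) = 320000 × 0.9339 = 298800 km².
Ratio = 13120 / 298800 ≈ 0.0439.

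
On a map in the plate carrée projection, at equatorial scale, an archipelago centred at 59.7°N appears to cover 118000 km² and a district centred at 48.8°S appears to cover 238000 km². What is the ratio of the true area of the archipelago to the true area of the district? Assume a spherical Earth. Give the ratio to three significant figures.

On the plate carrée, areal scale = h·k = 1 × sec φ, so true area = apparent × cos φ.
True area of archipelago: 118000 × cos(59.7°) = 118000 × 0.5045 = 59530 km².
True area of district: 238000 × cos(48.8°) = 238000 × 0.6587 = 156800 km².
Ratio = 59530 / 156800 ≈ 0.380.

0.380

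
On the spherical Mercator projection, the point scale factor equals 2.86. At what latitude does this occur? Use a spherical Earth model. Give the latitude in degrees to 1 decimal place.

Mercator scale is k = sec φ = 1/cos φ.
1/cos φ = 2.86  ⇒  cos φ = 0.3497  ⇒  φ = arccos(0.3497) ≈ 69.5°.

69.5°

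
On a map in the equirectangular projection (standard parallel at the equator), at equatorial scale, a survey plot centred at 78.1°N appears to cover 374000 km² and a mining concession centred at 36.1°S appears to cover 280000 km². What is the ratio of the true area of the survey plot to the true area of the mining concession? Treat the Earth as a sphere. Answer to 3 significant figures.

0.341

On the plate carrée, areal scale = h·k = 1 × sec φ, so true area = apparent × cos φ.
True area of survey plot: 374000 × cos(78.1°) = 374000 × 0.2062 = 77120 km².
True area of mining concession: 280000 × cos(36.1°) = 280000 × 0.8080 = 226200 km².
Ratio = 77120 / 226200 ≈ 0.341.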